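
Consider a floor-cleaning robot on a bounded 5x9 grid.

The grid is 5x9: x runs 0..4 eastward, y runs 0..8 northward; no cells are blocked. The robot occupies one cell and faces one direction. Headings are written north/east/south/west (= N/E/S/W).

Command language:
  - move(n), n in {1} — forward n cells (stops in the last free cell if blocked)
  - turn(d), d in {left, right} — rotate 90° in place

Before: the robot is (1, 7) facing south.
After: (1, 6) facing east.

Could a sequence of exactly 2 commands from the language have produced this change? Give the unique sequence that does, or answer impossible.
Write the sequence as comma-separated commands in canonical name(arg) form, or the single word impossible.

key: running turn(left) before move(1) would end elsewhere — order is forced
begin: (1, 7) facing south
[1] after move(1): (1, 6) facing south
[2] after turn(left): (1, 6) facing east
uniquely the one of 9 2-step routes that fits.

move(1), turn(left)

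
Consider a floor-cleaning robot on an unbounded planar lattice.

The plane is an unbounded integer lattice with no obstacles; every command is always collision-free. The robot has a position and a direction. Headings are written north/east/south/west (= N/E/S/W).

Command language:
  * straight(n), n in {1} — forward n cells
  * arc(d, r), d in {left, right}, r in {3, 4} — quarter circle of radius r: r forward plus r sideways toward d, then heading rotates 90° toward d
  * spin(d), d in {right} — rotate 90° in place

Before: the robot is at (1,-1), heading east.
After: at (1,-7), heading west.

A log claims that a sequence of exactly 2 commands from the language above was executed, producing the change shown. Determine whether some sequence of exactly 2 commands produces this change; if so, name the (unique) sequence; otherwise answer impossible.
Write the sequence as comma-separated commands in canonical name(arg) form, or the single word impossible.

arc(right, 3), arc(right, 3)

key: cell and facing (now W) both changed — the 2 commands mix motion and turning
initial: at (1,-1), heading east
[1] after arc(right, 3): at (4,-4), heading south
[2] after arc(right, 3): at (1,-7), heading west
all 36 alternatives checked — unique.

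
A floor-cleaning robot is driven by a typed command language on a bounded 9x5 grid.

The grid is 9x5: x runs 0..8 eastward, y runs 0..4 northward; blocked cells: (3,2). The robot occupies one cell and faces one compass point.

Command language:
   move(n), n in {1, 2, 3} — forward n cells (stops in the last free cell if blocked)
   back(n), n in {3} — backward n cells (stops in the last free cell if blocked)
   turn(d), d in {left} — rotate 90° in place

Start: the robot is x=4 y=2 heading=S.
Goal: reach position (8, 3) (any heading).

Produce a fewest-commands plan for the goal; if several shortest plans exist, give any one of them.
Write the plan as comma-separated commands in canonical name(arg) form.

begin: x=4 y=2 heading=S
step 1 (back(3)): x=4 y=4 heading=S
step 2 (move(1)): x=4 y=3 heading=S
step 3 (turn(left)): x=4 y=3 heading=E
step 4 (move(1)): x=5 y=3 heading=E
step 5 (move(3)): x=8 y=3 heading=E
no 4-step plan works, so 5 is optimal.

back(3), move(1), turn(left), move(1), move(3)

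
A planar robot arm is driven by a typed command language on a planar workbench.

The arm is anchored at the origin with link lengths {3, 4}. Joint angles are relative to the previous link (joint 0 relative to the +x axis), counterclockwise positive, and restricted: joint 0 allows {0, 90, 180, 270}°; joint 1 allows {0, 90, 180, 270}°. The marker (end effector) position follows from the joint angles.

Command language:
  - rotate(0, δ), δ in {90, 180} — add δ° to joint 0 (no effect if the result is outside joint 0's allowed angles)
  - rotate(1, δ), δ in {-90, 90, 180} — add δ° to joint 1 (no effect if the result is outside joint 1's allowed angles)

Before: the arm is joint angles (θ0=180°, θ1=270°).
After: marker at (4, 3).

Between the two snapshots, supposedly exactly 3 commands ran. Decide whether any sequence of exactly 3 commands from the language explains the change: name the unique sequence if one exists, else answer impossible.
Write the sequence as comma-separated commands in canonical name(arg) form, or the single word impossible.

rotate(0, 90), rotate(0, 90), rotate(0, 90)

t0: joint angles (θ0=180°, θ1=270°)
step 1 (rotate(0, 90)): joint angles (θ0=270°, θ1=270°)
step 2 (rotate(0, 90)): joint angles (θ0=0°, θ1=270°)
step 3 (rotate(0, 90)): joint angles (θ0=90°, θ1=270°)
no other 3-command option fits: unique.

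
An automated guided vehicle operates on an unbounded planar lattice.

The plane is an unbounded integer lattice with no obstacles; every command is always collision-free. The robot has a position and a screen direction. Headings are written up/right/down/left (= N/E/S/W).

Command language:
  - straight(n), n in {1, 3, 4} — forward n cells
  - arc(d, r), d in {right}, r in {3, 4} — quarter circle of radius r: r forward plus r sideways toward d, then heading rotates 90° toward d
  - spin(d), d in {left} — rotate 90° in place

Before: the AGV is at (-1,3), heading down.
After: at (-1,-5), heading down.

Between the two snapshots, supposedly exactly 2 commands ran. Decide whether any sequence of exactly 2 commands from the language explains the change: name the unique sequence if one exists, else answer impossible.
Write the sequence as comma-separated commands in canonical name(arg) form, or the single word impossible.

straight(4), straight(4)

key: heading stays S — no command in the sequence turns
start: at (-1,3), heading down
t=1 straight(4) ⇒ at (-1,-1), heading down
t=2 straight(4) ⇒ at (-1,-5), heading down
all 36 alternatives checked — unique.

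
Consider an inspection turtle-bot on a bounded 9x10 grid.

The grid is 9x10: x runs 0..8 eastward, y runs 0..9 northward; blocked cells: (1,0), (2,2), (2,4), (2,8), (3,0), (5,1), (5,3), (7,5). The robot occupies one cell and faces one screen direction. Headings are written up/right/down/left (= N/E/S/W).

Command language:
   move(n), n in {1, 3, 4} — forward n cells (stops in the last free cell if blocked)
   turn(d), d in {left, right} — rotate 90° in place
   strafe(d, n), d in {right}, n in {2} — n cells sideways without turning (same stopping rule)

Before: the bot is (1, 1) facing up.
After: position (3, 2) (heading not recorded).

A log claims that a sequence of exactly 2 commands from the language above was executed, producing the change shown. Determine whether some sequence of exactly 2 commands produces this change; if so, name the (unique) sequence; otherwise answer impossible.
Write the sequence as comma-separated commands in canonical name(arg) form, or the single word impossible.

key: running move(1) before strafe(right, 2) would end elsewhere — order is forced
start: (1, 1) facing up
t=1 strafe(right, 2) ⇒ (3, 1) facing up
t=2 move(1) ⇒ (3, 2) facing up
all 36 alternatives checked — unique.

strafe(right, 2), move(1)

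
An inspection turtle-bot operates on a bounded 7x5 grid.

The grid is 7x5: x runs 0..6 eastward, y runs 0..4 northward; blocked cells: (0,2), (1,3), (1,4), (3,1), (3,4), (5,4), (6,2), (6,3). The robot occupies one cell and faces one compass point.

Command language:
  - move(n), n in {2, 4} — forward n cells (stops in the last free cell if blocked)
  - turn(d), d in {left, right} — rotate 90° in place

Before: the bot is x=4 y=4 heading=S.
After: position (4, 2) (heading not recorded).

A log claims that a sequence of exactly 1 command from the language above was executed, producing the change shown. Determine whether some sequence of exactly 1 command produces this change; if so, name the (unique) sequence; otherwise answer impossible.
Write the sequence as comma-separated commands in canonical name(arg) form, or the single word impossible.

start: x=4 y=4 heading=S
step 1 (move(2)): x=4 y=2 heading=S
no rival 1-sequence matches.

move(2)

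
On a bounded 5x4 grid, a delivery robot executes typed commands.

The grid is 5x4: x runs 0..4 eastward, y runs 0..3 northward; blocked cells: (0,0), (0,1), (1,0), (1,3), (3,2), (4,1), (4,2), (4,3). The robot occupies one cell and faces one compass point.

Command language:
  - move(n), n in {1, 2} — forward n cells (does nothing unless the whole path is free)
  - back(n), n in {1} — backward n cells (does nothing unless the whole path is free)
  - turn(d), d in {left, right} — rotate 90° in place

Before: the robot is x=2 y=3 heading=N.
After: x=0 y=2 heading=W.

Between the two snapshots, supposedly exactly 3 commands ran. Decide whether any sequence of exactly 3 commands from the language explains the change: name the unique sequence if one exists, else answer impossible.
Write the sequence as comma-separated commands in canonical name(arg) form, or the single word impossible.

key: order matters: swapping back(1) and move(2) lands elsewhere
initial: x=2 y=3 heading=N
[1] after back(1): x=2 y=2 heading=N
[2] after turn(left): x=2 y=2 heading=W
[3] after move(2): x=0 y=2 heading=W
uniquely the one of 125 3-step routes that fits.

back(1), turn(left), move(2)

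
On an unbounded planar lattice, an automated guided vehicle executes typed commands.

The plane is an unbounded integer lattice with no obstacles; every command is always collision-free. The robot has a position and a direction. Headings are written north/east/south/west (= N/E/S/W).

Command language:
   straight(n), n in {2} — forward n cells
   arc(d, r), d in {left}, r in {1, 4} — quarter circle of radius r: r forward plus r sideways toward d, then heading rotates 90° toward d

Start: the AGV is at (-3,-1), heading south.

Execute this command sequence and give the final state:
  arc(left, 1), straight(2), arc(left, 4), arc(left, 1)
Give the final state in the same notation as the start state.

at (3,3), heading west

initial: at (-3,-1), heading south
1. arc(left, 1) → at (-2,-2), heading east
2. straight(2) → at (0,-2), heading east
3. arc(left, 4) → at (4,2), heading north
4. arc(left, 1) → at (3,3), heading west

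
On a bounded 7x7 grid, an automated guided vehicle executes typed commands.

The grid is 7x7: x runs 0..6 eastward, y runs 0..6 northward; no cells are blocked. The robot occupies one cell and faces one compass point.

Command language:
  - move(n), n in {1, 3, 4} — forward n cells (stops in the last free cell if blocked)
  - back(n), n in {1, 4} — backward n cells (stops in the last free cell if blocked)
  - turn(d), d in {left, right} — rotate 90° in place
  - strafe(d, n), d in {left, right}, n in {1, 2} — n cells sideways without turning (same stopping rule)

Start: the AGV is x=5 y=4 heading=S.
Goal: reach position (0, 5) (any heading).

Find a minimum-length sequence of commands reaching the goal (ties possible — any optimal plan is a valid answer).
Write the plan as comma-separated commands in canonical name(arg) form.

initial: x=5 y=4 heading=S
step 1 (back(1)): x=5 y=5 heading=S
step 2 (strafe(right, 2)): x=3 y=5 heading=S
step 3 (strafe(right, 2)): x=1 y=5 heading=S
step 4 (strafe(right, 2)): x=0 y=5 heading=S
minimal: 4 command(s), checked below 4.

back(1), strafe(right, 2), strafe(right, 2), strafe(right, 2)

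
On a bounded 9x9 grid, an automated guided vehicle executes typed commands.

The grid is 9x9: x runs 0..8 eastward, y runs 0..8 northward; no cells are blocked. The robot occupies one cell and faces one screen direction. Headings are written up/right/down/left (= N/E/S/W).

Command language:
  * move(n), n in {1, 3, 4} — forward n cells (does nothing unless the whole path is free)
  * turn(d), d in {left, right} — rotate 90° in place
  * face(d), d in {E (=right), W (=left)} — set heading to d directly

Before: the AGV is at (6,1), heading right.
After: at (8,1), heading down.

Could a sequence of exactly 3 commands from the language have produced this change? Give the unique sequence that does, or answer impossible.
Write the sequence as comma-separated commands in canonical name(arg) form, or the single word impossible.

key: cell and facing (now S) both changed — the 3 commands mix motion and turning
begin: at (6,1), heading right
step 1 (move(1)): at (7,1), heading right
step 2 (move(1)): at (8,1), heading right
step 3 (turn(right)): at (8,1), heading down
no rival 3-sequence matches.

move(1), move(1), turn(right)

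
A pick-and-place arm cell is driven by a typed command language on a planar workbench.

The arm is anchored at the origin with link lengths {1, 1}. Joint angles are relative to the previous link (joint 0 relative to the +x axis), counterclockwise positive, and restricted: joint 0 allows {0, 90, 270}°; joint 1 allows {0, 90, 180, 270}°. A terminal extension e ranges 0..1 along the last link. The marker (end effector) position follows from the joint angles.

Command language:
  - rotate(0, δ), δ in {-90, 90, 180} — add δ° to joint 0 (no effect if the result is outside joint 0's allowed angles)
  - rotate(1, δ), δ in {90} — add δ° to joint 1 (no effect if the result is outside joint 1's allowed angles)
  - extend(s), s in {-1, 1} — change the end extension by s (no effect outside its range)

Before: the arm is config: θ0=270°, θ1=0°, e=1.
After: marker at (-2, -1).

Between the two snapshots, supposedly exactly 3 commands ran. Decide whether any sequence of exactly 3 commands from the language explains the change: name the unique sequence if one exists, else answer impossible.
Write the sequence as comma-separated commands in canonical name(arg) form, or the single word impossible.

t0: config: θ0=270°, θ1=0°, e=1
1. rotate(1, 90) → config: θ0=270°, θ1=90°, e=1
2. rotate(1, 90) → config: θ0=270°, θ1=180°, e=1
3. rotate(1, 90) → config: θ0=270°, θ1=270°, e=1
no rival 3-sequence matches.

rotate(1, 90), rotate(1, 90), rotate(1, 90)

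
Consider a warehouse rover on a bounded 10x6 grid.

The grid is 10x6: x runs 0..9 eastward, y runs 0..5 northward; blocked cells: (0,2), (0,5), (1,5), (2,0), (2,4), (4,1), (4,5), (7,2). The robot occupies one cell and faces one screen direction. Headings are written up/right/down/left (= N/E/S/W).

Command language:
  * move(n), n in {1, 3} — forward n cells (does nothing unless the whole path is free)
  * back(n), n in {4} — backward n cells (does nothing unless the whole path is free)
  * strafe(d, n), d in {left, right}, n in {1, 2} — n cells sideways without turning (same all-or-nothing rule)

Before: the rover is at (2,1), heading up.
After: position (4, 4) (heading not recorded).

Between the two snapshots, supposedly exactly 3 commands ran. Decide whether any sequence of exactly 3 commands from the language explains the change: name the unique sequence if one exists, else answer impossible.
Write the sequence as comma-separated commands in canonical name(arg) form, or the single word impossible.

from: at (2,1), heading up
t=1 strafe(right, 1) ⇒ at (3,1), heading up
t=2 move(3) ⇒ at (3,4), heading up
t=3 strafe(right, 1) ⇒ at (4,4), heading up
no other 3-command option fits: unique.

strafe(right, 1), move(3), strafe(right, 1)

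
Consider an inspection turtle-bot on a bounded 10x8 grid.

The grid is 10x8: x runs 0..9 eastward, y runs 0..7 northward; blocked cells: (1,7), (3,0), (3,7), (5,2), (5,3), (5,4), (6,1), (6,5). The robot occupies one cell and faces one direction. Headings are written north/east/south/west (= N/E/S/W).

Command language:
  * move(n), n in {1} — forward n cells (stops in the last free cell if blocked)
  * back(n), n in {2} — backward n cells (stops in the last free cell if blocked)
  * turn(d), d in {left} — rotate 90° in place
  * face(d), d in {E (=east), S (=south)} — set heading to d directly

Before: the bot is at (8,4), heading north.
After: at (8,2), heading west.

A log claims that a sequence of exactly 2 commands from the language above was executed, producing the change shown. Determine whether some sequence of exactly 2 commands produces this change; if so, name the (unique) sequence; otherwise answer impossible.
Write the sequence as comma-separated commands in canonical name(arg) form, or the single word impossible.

key: order matters: swapping back(2) and turn(left) lands elsewhere
from: at (8,4), heading north
t=1 back(2) ⇒ at (8,2), heading north
t=2 turn(left) ⇒ at (8,2), heading west
all 25 alternatives checked — unique.

back(2), turn(left)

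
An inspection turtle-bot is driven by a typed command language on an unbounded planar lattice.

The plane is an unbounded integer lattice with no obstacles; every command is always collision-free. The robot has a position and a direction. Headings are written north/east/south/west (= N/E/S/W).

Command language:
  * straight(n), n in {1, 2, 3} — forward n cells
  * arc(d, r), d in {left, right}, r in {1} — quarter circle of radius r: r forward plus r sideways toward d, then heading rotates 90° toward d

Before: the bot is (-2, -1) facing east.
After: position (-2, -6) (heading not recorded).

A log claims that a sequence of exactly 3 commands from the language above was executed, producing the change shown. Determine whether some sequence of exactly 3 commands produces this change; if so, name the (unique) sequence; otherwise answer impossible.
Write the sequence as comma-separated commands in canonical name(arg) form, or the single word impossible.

initial: (-2, -1) facing east
[1] after arc(right, 1): (-1, -2) facing south
[2] after straight(3): (-1, -5) facing south
[3] after arc(right, 1): (-2, -6) facing west
all 125 alternatives checked — unique.

arc(right, 1), straight(3), arc(right, 1)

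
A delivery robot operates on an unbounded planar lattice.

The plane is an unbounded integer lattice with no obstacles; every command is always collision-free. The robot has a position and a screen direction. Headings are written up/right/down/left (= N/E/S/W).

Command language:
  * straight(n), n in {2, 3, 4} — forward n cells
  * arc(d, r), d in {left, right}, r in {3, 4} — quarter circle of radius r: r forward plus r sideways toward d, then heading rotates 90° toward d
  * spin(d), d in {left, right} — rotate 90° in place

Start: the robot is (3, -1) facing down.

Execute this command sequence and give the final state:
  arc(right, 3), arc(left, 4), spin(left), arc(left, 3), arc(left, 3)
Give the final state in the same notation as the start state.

(-4, -2) facing left

begin: (3, -1) facing down
t=1 arc(right, 3) ⇒ (0, -4) facing left
t=2 arc(left, 4) ⇒ (-4, -8) facing down
t=3 spin(left) ⇒ (-4, -8) facing right
t=4 arc(left, 3) ⇒ (-1, -5) facing up
t=5 arc(left, 3) ⇒ (-4, -2) facing left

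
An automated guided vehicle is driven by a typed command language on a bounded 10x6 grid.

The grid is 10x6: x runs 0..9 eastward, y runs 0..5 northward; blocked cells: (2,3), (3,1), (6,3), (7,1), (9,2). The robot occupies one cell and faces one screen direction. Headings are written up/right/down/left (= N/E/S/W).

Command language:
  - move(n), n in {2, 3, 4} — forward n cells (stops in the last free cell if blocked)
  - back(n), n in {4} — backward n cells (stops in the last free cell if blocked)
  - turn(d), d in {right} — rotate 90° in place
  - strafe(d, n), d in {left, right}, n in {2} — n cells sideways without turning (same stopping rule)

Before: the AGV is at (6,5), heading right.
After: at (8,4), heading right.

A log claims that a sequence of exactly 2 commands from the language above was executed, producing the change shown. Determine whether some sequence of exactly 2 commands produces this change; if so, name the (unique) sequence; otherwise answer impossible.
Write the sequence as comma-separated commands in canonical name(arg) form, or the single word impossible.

strafe(right, 2), move(2)

key: running move(2) before strafe(right, 2) would end elsewhere — order is forced
t0: at (6,5), heading right
[1] after strafe(right, 2): at (6,4), heading right
[2] after move(2): at (8,4), heading right
no other 2-command option fits: unique.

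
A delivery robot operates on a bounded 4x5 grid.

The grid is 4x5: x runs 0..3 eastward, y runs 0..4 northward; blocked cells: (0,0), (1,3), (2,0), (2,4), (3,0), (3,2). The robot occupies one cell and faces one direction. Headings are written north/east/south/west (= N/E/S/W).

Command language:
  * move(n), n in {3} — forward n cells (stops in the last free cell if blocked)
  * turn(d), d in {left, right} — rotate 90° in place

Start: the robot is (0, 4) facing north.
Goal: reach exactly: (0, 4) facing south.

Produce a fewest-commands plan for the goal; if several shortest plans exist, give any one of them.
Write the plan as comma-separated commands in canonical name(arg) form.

turn(left), turn(left)

initial: (0, 4) facing north
step 1 (turn(left)): (0, 4) facing west
step 2 (turn(left)): (0, 4) facing south
nothing shorter than 2 reaches the goal.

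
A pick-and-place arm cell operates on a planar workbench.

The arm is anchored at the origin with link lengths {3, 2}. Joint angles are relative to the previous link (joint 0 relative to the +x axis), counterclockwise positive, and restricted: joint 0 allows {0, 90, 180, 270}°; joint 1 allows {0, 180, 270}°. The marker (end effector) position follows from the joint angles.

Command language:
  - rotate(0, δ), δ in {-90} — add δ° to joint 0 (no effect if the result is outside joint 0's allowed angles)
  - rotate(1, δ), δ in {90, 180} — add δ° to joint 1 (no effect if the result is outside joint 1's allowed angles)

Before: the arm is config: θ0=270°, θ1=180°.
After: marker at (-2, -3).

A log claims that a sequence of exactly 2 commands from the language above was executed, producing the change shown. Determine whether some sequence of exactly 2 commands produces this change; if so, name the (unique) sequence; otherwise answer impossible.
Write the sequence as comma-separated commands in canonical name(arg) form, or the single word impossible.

rotate(1, 90), rotate(1, 180)

key: order matters: swapping rotate(1, 90) and rotate(1, 180) lands elsewhere
initial: config: θ0=270°, θ1=180°
t=1 rotate(1, 90) ⇒ config: θ0=270°, θ1=270°
t=2 rotate(1, 180) ⇒ config: θ0=270°, θ1=270°
no rival 2-sequence matches.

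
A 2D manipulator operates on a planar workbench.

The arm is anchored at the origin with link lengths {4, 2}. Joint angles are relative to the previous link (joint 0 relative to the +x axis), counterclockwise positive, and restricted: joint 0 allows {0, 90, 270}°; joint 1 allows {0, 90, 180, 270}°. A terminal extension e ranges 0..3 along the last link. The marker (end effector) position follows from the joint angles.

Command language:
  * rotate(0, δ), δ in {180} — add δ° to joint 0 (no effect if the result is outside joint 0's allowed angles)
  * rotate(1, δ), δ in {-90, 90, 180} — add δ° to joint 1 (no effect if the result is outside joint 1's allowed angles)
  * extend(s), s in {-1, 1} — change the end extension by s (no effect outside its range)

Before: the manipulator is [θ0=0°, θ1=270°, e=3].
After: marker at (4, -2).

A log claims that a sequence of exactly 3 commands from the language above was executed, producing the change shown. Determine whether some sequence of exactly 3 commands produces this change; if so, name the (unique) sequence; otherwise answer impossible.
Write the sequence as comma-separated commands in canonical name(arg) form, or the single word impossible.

begin: [θ0=0°, θ1=270°, e=3]
[1] after extend(-1): [θ0=0°, θ1=270°, e=2]
[2] after extend(-1): [θ0=0°, θ1=270°, e=1]
[3] after extend(-1): [θ0=0°, θ1=270°, e=0]
uniquely the one of 216 3-step routes that fits.

extend(-1), extend(-1), extend(-1)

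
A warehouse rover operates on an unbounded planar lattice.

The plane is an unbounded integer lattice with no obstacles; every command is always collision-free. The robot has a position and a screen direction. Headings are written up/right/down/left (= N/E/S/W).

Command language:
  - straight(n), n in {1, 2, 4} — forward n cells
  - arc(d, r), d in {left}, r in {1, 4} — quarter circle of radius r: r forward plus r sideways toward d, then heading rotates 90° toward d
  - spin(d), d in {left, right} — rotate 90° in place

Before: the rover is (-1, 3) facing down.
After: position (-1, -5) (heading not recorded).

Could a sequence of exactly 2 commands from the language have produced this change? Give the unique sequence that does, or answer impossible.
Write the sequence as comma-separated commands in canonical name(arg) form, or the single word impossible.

start: (-1, 3) facing down
t=1 straight(4) ⇒ (-1, -1) facing down
t=2 straight(4) ⇒ (-1, -5) facing down
uniquely the one of 49 2-step routes that fits.

straight(4), straight(4)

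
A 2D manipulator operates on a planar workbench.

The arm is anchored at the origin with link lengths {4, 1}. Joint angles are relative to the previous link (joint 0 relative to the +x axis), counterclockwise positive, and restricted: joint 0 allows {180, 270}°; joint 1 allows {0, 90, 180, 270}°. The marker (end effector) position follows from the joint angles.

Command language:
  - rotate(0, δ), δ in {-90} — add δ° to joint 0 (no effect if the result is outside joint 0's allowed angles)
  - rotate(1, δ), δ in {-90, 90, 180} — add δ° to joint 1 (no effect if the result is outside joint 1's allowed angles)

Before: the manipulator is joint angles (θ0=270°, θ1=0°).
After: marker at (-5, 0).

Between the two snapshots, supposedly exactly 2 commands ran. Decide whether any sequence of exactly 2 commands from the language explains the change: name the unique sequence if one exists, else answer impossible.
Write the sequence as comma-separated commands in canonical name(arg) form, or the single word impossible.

from: joint angles (θ0=270°, θ1=0°)
step 1 (rotate(0, -90)): joint angles (θ0=180°, θ1=0°)
step 2 (rotate(0, -90)): joint angles (θ0=180°, θ1=0°)
no other 2-command option fits: unique.

rotate(0, -90), rotate(0, -90)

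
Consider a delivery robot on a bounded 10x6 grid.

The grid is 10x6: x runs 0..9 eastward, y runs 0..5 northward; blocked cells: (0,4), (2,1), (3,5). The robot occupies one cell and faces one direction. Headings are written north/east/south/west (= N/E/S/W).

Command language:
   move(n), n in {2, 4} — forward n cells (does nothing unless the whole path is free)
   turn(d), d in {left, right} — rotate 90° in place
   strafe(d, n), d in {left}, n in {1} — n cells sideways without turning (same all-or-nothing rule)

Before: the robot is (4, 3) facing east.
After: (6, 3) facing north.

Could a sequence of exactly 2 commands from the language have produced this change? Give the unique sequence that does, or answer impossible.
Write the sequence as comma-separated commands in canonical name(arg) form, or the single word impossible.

move(2), turn(left)

key: running turn(left) before move(2) would end elsewhere — order is forced
initial: (4, 3) facing east
1. move(2) → (6, 3) facing east
2. turn(left) → (6, 3) facing north
no other 2-command option fits: unique.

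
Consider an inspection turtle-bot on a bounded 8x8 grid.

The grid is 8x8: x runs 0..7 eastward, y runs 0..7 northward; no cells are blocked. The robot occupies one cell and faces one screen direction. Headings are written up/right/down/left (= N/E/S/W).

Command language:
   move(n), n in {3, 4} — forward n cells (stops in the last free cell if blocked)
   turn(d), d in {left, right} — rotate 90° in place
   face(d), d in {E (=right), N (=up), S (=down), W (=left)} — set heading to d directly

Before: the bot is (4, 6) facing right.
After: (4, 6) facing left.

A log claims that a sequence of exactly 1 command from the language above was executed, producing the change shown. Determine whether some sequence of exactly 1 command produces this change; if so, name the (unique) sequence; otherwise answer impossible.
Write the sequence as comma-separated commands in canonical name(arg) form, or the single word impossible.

face(W)

key: (4,6) unchanged — the single command moves nothing
start: (4, 6) facing right
[1] after face(W): (4, 6) facing left
uniquely the one of 8 1-step routes that fits.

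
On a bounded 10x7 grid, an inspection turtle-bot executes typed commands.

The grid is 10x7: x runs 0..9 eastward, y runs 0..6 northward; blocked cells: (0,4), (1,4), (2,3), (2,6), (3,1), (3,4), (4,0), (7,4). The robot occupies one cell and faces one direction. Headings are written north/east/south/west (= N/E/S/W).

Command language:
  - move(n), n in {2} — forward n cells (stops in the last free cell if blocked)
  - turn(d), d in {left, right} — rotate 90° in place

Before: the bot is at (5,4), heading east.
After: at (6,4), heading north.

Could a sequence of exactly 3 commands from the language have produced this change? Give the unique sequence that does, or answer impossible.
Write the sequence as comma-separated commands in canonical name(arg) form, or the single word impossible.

key: the first move(2) is stopped early by the blocked cell at (7,4)
start: at (5,4), heading east
step 1 (move(2)): at (6,4), heading east
step 2 (move(2)): at (6,4), heading east
step 3 (turn(left)): at (6,4), heading north
all 27 alternatives checked — unique.

move(2), move(2), turn(left)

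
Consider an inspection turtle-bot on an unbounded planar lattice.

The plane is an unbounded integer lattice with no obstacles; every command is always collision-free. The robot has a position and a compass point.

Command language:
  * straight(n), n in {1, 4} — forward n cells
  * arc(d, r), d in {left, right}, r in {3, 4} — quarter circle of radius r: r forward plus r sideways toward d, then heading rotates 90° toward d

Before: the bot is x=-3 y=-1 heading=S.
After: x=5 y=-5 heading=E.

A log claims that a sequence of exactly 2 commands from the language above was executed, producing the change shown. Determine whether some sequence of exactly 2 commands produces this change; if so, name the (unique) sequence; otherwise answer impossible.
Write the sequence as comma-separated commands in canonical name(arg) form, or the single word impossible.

key: order matters: swapping arc(left, 4) and straight(4) lands elsewhere
initial: x=-3 y=-1 heading=S
t=1 arc(left, 4) ⇒ x=1 y=-5 heading=E
t=2 straight(4) ⇒ x=5 y=-5 heading=E
no rival 2-sequence matches.

arc(left, 4), straight(4)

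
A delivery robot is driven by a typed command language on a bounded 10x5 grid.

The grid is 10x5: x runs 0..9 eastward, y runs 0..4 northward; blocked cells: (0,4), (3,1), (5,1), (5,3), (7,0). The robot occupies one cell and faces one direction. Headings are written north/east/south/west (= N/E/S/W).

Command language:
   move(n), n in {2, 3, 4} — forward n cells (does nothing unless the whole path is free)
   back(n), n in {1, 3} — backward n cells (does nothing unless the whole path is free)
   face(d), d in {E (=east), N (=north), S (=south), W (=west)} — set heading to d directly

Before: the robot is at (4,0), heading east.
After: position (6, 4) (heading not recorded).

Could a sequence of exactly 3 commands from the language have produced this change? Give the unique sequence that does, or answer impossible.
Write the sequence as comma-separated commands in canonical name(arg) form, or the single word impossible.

key: running move(4) before move(2) would end elsewhere — order is forced
initial: at (4,0), heading east
t=1 move(2) ⇒ at (6,0), heading east
t=2 face(N) ⇒ at (6,0), heading north
t=3 move(4) ⇒ at (6,4), heading north
no other 3-command option fits: unique.

move(2), face(N), move(4)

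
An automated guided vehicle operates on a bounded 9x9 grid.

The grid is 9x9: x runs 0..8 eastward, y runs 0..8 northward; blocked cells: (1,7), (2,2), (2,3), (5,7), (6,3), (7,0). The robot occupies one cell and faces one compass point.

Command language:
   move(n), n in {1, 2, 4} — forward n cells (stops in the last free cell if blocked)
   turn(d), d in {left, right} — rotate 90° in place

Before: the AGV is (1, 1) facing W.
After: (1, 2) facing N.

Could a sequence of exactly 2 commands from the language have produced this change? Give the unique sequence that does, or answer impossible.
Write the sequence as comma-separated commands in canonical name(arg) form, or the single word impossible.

turn(right), move(1)

key: running move(1) before turn(right) would end elsewhere — order is forced
t0: (1, 1) facing W
step 1 (turn(right)): (1, 1) facing N
step 2 (move(1)): (1, 2) facing N
uniquely the one of 25 2-step routes that fits.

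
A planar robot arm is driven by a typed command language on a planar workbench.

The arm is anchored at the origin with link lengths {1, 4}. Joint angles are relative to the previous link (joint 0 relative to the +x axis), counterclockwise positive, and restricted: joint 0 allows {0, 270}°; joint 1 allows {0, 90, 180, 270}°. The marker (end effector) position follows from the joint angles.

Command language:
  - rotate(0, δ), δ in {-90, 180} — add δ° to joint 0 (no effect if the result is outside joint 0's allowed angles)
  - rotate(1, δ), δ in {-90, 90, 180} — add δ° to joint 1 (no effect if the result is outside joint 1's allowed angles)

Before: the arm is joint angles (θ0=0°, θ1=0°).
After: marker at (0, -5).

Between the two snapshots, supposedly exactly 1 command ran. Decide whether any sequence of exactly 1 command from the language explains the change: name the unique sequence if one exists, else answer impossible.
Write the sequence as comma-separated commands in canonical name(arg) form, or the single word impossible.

begin: joint angles (θ0=0°, θ1=0°)
[1] after rotate(0, -90): joint angles (θ0=270°, θ1=0°)
no other 1-command option fits: unique.

rotate(0, -90)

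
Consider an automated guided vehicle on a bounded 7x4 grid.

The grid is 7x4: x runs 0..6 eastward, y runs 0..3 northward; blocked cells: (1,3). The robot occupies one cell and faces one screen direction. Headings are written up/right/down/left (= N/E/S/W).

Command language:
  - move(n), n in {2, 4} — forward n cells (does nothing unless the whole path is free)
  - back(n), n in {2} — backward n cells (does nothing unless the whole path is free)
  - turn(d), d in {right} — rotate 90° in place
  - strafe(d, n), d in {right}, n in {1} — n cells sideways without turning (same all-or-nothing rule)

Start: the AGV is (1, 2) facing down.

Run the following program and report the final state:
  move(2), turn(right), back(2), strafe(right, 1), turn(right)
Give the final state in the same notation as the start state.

(3, 1) facing up

from: (1, 2) facing down
step 1 (move(2)): (1, 0) facing down
step 2 (turn(right)): (1, 0) facing left
step 3 (back(2)): (3, 0) facing left
step 4 (strafe(right, 1)): (3, 1) facing left
step 5 (turn(right)): (3, 1) facing up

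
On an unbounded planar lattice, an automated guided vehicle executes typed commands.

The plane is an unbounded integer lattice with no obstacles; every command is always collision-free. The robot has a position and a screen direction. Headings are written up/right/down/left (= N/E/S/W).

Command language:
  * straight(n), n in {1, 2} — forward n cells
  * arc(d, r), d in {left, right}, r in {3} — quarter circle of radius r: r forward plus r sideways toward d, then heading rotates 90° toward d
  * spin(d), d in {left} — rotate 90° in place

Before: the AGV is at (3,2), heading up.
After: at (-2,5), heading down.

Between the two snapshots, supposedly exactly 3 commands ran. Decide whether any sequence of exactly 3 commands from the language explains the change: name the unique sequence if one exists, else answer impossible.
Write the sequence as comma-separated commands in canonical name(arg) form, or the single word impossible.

key: position moved to (-2,5) AND the heading swung to S — translation plus rotation needed
from: at (3,2), heading up
1. arc(left, 3) → at (0,5), heading left
2. straight(2) → at (-2,5), heading left
3. spin(left) → at (-2,5), heading down
no rival 3-sequence matches.

arc(left, 3), straight(2), spin(left)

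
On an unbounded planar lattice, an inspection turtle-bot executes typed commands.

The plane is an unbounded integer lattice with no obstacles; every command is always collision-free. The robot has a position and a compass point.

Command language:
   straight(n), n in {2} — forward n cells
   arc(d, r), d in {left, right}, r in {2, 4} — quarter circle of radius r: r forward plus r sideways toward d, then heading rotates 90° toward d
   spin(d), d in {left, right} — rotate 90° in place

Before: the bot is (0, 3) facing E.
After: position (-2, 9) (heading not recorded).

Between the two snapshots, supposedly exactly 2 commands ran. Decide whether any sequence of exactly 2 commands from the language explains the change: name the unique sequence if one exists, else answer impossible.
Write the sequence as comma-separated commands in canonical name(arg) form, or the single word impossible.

arc(left, 2), arc(left, 4)

key: running arc(left, 4) before arc(left, 2) would end elsewhere — order is forced
t0: (0, 3) facing E
[1] after arc(left, 2): (2, 5) facing N
[2] after arc(left, 4): (-2, 9) facing W
uniquely the one of 49 2-step routes that fits.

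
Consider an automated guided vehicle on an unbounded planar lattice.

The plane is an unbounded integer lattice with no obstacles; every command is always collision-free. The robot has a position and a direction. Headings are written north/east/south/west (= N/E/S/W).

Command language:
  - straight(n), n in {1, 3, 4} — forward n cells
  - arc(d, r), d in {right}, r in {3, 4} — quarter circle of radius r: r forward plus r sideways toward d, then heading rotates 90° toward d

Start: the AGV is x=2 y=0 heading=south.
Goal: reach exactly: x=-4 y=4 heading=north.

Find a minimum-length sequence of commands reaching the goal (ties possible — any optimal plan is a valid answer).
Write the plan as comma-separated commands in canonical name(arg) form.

start: x=2 y=0 heading=south
t=1 arc(right, 3) ⇒ x=-1 y=-3 heading=west
t=2 arc(right, 3) ⇒ x=-4 y=0 heading=north
t=3 straight(4) ⇒ x=-4 y=4 heading=north
minimal: 3 command(s), checked below 3.

arc(right, 3), arc(right, 3), straight(4)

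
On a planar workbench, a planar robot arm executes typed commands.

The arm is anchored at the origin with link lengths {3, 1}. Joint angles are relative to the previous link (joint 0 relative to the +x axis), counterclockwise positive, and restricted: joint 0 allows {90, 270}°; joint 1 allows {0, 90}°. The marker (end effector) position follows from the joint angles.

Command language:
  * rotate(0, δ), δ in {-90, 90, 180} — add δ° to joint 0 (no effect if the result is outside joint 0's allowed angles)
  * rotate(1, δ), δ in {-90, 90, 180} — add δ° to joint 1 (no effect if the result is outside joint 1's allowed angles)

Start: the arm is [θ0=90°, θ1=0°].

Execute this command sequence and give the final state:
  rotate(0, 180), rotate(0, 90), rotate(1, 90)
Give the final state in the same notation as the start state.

[θ0=270°, θ1=90°]

from: [θ0=90°, θ1=0°]
1. rotate(0, 180) → [θ0=270°, θ1=0°]
2. rotate(0, 90) → [θ0=270°, θ1=0°]
3. rotate(1, 90) → [θ0=270°, θ1=90°]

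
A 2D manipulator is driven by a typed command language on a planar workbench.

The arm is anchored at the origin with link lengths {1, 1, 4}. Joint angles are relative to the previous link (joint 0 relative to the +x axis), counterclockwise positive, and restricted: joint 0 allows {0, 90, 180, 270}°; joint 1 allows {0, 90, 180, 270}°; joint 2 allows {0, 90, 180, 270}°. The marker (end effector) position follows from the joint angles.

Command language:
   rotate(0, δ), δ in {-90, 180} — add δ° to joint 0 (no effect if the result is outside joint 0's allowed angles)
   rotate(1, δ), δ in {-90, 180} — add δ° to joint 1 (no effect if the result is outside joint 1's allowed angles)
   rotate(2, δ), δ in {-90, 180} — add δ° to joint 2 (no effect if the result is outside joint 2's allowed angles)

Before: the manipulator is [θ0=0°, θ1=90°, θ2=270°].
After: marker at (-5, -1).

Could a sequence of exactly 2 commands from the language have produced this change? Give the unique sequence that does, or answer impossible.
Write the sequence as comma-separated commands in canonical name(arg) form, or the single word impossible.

rotate(0, -90), rotate(0, -90)

from: [θ0=0°, θ1=90°, θ2=270°]
[1] after rotate(0, -90): [θ0=270°, θ1=90°, θ2=270°]
[2] after rotate(0, -90): [θ0=180°, θ1=90°, θ2=270°]
no other 2-command option fits: unique.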